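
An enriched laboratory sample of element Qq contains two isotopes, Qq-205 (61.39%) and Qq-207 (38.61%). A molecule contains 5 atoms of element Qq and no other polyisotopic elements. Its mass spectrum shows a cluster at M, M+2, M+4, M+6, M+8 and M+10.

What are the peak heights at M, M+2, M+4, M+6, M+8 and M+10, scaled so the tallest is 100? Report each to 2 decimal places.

The 5 Qq atoms are independent, so intensities follow the terms of (0.6139 + 0.3861)^5.
P(M) = 0.6139^5 = 0.087194
P(M+2) = 5 × 0.6139^4 × 0.3861^1 = 0.274196
P(M+4) = 10 × 0.6139^3 × 0.3861^2 = 0.344899
P(M+6) = 10 × 0.6139^2 × 0.3861^3 = 0.216918
P(M+8) = 5 × 0.6139^1 × 0.3861^4 = 0.068213
P(M+10) = 0.3861^5 = 0.008580
The M+4 peak is largest (0.344899); scaling to 100 gives 25.28 : 79.50 : 100.00 : 62.89 : 19.78 : 2.49.

25.28 : 79.50 : 100.00 : 62.89 : 19.78 : 2.49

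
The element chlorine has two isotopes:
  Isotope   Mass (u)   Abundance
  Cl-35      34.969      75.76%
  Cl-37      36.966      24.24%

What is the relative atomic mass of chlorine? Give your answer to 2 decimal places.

Weight each isotope mass by its fractional abundance: 0.7576 × 34.969 + 0.2424 × 36.966
= 26.4925 + 8.9606 = 35.4531 u

35.45 u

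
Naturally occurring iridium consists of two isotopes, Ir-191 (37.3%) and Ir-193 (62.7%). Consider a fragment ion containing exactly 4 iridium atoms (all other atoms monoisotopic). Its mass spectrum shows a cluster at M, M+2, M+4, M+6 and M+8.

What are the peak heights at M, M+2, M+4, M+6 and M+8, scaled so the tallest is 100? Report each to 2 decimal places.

5.26 : 35.39 : 89.23 : 100.00 : 42.02

Expanding (0.373 + 0.627)^4:
P(M) = 0.373^4 = 0.019357
P(M+2) = 4 × 0.373^3 × 0.627^1 = 0.130153
P(M+4) = 6 × 0.373^2 × 0.627^2 = 0.328174
P(M+6) = 4 × 0.373^1 × 0.627^3 = 0.367766
P(M+8) = 0.627^4 = 0.154550
The M+6 peak is largest (0.367766); scaling to 100 gives 5.26 : 35.39 : 89.23 : 100.00 : 42.02.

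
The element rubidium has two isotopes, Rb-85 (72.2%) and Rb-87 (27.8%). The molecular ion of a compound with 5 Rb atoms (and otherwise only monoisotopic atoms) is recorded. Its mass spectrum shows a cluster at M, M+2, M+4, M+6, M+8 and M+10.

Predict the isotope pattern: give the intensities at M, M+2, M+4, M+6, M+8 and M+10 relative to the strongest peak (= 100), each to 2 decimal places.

Each Rb atom is independently Rb-85 (p = 0.722) or Rb-87 (q = 0.278); the cluster is the binomial expansion (p + q)^5.
P(M) = 0.722^5 = 0.196194
P(M+2) = 5 × 0.722^4 × 0.278^1 = 0.377714
P(M+4) = 10 × 0.722^3 × 0.278^2 = 0.290872
P(M+6) = 10 × 0.722^2 × 0.278^3 = 0.111998
P(M+8) = 5 × 0.722^1 × 0.278^4 = 0.021562
P(M+10) = 0.278^5 = 0.001660
The M+2 peak is largest (0.377714); scaling to 100 gives 51.94 : 100.00 : 77.01 : 29.65 : 5.71 : 0.44.

51.94 : 100.00 : 77.01 : 29.65 : 5.71 : 0.44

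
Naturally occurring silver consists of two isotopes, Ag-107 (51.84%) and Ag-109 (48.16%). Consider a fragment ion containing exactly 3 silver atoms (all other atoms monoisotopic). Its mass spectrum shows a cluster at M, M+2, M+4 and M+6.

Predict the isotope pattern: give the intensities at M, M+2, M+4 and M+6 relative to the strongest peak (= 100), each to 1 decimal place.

Expanding (0.5184 + 0.4816)^3:
P(M) = 0.5184^3 = 0.139314
P(M+2) = 3 × 0.5184^2 × 0.4816^1 = 0.388273
P(M+4) = 3 × 0.5184^1 × 0.4816^2 = 0.360711
P(M+6) = 0.4816^3 = 0.111702
The M+2 peak is largest (0.388273); scaling to 100 gives 35.9 : 100.0 : 92.9 : 28.8.

35.9 : 100.0 : 92.9 : 28.8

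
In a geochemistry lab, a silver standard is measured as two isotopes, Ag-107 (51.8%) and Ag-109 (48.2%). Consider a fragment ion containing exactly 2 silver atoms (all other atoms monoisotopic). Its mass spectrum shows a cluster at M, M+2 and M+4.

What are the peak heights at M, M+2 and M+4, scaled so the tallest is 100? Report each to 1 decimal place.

The 2 Ag atoms are independent, so intensities follow the terms of (0.518 + 0.482)^2.
P(M) = 0.518^2 = 0.268324
P(M+2) = 2 × 0.518^1 × 0.482^1 = 0.499352
P(M+4) = 0.482^2 = 0.232324
The M+2 peak is largest (0.499352); scaling to 100 gives 53.7 : 100.0 : 46.5.

53.7 : 100.0 : 46.5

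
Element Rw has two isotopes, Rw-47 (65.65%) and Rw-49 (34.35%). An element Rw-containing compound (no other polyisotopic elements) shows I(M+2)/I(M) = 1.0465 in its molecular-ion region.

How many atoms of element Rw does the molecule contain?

With n Rw atoms, P(M+2)/P(M) = C(n,1)·p^(n−1)q / p^n = n·q/p = n · 0.3435/0.6565.
n = 1.0465 × 0.6565/0.3435 = 2.00 ≈ 2

2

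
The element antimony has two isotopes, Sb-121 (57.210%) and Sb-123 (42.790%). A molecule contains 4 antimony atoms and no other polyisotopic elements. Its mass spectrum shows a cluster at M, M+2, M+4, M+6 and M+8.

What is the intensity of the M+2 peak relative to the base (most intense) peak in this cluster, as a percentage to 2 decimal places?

(0.57210 + 0.42790)^4 gives M 0.1071, M+2 0.3205, M+4 0.3596, M+6 0.1793, M+8 0.0335; the largest is M+4.
P(M+4) = C(4,2) × 0.57210^2 × 0.42790^2 = 6 × 0.32729841 × 0.18309841 = 0.359567 (base)
P(M+2) = C(4,1) × 0.57210^3 × 0.42790^1 = 4 × 0.18724742 × 0.4279 = 0.320493
Relative intensity = 0.320493 / 0.359567 × 100 = 89.13

89.13%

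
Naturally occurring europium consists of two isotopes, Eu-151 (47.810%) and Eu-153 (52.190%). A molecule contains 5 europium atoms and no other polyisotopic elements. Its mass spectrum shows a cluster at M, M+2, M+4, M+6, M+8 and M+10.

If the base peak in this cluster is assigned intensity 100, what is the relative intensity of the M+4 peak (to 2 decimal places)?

91.61

Term probabilities: M 0.0250, M+2 0.1363, M+4 0.2977, M+6 0.3249, M+8 0.1774, M+10 0.0387. Base peak = M+6.
P(M+6) = C(5,3) × 0.47810^2 × 0.52190^3 = 10 × 0.22857961 × 0.14215492 = 0.324937 (base)
P(M+4) = C(5,2) × 0.47810^3 × 0.52190^2 = 10 × 0.10928391 × 0.27237961 = 0.297667
Relative intensity = 0.297667 / 0.324937 × 100 = 91.61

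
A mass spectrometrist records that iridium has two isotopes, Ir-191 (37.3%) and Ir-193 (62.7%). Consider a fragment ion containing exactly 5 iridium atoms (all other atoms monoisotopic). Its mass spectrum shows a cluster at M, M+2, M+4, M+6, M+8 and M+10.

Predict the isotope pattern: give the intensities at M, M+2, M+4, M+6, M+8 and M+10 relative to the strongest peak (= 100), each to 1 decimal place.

2.1 : 17.7 : 59.5 : 100.0 : 84.0 : 28.3

Each Ir atom is independently Ir-191 (p = 0.373) or Ir-193 (q = 0.627); the cluster is the binomial expansion (p + q)^5.
P(M) = 0.373^5 = 0.007220
P(M+2) = 5 × 0.373^4 × 0.627^1 = 0.060684
P(M+4) = 10 × 0.373^3 × 0.627^2 = 0.204015
P(M+6) = 10 × 0.373^2 × 0.627^3 = 0.342942
P(M+8) = 5 × 0.373^1 × 0.627^4 = 0.288237
P(M+10) = 0.627^5 = 0.096903
The M+6 peak is largest (0.342942); scaling to 100 gives 2.1 : 17.7 : 59.5 : 100.0 : 84.0 : 28.3.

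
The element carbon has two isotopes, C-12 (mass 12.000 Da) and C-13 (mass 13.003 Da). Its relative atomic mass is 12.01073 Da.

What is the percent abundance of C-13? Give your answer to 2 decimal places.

Writing the weighted mean with unknown fraction x of C-12:
12.000·x + 13.003·(1 − x) = 12.01073
(12.000 − 13.003)·x = 12.01073 − 13.003
x = -0.99227 / -1.003 = 0.98930 → 98.93% C-12, 1.07% C-13.

1.07%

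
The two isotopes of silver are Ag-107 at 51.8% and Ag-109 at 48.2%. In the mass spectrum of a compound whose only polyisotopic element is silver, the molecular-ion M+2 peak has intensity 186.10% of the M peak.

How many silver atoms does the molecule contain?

2

For n independent Ag atoms, I(M+2)/I(M) = n · (abundance Ag-109) / (abundance Ag-107) = n · 0.482/0.518.
n = 1.8610 × 0.518/0.482 = 2.00 ≈ 2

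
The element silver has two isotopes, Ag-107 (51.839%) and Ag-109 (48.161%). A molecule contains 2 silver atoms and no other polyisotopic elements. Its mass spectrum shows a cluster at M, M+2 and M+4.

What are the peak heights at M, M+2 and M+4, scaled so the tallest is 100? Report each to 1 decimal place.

Each Ag atom is independently Ag-107 (p = 0.51839) or Ag-109 (q = 0.48161); the cluster is the binomial expansion (p + q)^2.
P(M) = 0.51839^2 = 0.268728
P(M+2) = 2 × 0.51839^1 × 0.48161^1 = 0.499324
P(M+4) = 0.48161^2 = 0.231948
The M+2 peak is largest (0.499324); scaling to 100 gives 53.8 : 100.0 : 46.5.

53.8 : 100.0 : 46.5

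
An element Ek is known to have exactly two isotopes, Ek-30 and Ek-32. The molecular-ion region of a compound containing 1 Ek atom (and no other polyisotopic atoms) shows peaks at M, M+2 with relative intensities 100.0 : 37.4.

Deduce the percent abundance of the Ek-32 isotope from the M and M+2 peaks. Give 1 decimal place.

Let p = fractional abundance of Ek-30. I(M+2)/I(M) = [C(1,1)·p^0·(1−p)] / p^1 = 1·(1−p)/p = 37.4/100.0 = 0.3740
(1−p)/p = 0.3740/1 = 0.3740  ⇒  p = 1/(1 + 0.3740) = 0.7278
Ek-30: 72.8%, Ek-32: 27.2%.

27.2%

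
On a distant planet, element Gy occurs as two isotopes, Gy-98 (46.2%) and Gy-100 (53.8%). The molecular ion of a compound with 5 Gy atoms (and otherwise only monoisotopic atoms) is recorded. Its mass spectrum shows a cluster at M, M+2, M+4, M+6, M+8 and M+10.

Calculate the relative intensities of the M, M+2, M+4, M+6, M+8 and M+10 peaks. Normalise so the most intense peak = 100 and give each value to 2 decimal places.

The 5 Gy atoms are independent, so intensities follow the terms of (0.462 + 0.538)^5.
P(M) = 0.462^5 = 0.021048
P(M+2) = 5 × 0.462^4 × 0.538^1 = 0.122552
P(M+4) = 10 × 0.462^3 × 0.538^2 = 0.285424
P(M+6) = 10 × 0.462^2 × 0.538^3 = 0.332377
P(M+8) = 5 × 0.462^1 × 0.538^4 = 0.193527
P(M+10) = 0.538^5 = 0.045072
The M+6 peak is largest (0.332377); scaling to 100 gives 6.33 : 36.87 : 85.87 : 100.00 : 58.23 : 13.56.

6.33 : 36.87 : 85.87 : 100.00 : 58.23 : 13.56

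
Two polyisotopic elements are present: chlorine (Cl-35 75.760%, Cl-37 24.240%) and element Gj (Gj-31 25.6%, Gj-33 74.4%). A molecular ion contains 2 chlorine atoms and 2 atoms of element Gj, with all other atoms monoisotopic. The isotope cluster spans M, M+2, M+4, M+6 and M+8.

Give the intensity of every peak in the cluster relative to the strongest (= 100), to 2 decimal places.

8.15 : 52.59 : 100.00 : 48.91 : 7.05

Chlorine pattern (n=2): 0.57395776 : 0.36728448 : 0.05875776
Element Gj pattern (n=2): 0.065536 : 0.380928 : 0.553536
Convolve the two distributions (both contribute in 2-u steps):
  M: 0.57395776×0.065536 = 0.037615
  M+2: 0.57395776×0.380928 + 0.36728448×0.065536 = 0.242707
  M+4: 0.57395776×0.553536 + 0.36728448×0.380928 + 0.05875776×0.065536 = 0.461466
  M+6: 0.36728448×0.553536 + 0.05875776×0.380928 = 0.225688
  M+8: 0.05875776×0.553536 = 0.032525
Scale to base peak (0.461466) = 100: 8.15 : 52.59 : 100.00 : 48.91 : 7.05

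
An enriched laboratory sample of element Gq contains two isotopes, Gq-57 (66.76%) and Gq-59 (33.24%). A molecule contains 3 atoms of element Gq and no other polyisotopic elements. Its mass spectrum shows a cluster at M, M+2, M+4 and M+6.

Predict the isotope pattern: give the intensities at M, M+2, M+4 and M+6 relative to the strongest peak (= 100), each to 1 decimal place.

Each Gq atom is independently Gq-57 (p = 0.6676) or Gq-59 (q = 0.3324); the cluster is the binomial expansion (p + q)^3.
P(M) = 0.6676^3 = 0.297542
P(M+2) = 3 × 0.6676^2 × 0.3324^1 = 0.444442
P(M+4) = 3 × 0.6676^1 × 0.3324^2 = 0.221289
P(M+6) = 0.3324^3 = 0.036727
The M+2 peak is largest (0.444442); scaling to 100 gives 66.9 : 100.0 : 49.8 : 8.3.

66.9 : 100.0 : 49.8 : 8.3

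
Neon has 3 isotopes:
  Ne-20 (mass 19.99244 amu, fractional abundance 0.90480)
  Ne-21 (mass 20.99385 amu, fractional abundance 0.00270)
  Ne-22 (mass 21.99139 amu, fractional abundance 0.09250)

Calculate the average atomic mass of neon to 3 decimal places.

20.180 amu

Ar = Σ fᵢ·mᵢ = 0.90480 × 19.99244 + 0.00270 × 20.99385 + 0.09250 × 21.99139
= 18.089160 + 0.056683 + 2.034204 = 20.180047 amu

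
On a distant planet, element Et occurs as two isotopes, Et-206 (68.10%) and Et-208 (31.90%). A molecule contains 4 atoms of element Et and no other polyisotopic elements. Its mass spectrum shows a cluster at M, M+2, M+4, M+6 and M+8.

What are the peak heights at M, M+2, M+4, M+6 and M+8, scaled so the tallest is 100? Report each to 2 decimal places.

The 4 Et atoms are independent, so intensities follow the terms of (0.6810 + 0.3190)^4.
P(M) = 0.6810^4 = 0.215074
P(M+2) = 4 × 0.6810^3 × 0.3190^1 = 0.402988
P(M+4) = 6 × 0.6810^2 × 0.3190^2 = 0.283157
P(M+6) = 4 × 0.6810^1 × 0.3190^3 = 0.088426
P(M+8) = 0.3190^4 = 0.010355
The M+2 peak is largest (0.402988); scaling to 100 gives 53.37 : 100.00 : 70.26 : 21.94 : 2.57.

53.37 : 100.00 : 70.26 : 21.94 : 2.57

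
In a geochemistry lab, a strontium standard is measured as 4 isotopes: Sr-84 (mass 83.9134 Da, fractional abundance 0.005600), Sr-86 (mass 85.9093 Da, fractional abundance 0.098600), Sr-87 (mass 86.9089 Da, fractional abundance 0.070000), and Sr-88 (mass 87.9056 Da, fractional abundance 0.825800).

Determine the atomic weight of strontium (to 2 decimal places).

87.62 Da

Weight each isotope mass by its fractional abundance: 0.005600 × 83.9134 + 0.098600 × 85.9093 + 0.070000 × 86.9089 + 0.825800 × 87.9056
= 0.46992 + 8.47066 + 6.08362 + 72.59244 = 87.61664 Da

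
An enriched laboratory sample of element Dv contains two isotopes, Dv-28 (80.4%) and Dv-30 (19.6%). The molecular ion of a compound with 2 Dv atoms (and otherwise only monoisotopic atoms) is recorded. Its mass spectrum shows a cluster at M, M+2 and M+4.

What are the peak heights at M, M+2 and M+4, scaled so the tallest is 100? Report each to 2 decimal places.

Expanding (0.804 + 0.196)^2:
P(M) = 0.804^2 = 0.646416
P(M+2) = 2 × 0.804^1 × 0.196^1 = 0.315168
P(M+4) = 0.196^2 = 0.038416
The M peak is largest (0.646416); scaling to 100 gives 100.00 : 48.76 : 5.94.

100.00 : 48.76 : 5.94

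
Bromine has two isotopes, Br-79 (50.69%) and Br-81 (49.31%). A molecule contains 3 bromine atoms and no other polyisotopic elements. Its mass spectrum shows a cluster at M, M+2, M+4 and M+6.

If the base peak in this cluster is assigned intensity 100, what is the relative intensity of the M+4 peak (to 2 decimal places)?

(0.5069 + 0.4931)^3 gives M 0.1302, M+2 0.3801, M+4 0.3698, M+6 0.1199; the largest is M+2.
P(M+2) = C(3,1) × 0.5069^2 × 0.4931^1 = 3 × 0.25694761 × 0.4931 = 0.380103 (base)
P(M+4) = C(3,2) × 0.5069^1 × 0.4931^2 = 3 × 0.5069 × 0.24314761 = 0.369755
Relative intensity = 0.369755 / 0.380103 × 100 = 97.28

97.28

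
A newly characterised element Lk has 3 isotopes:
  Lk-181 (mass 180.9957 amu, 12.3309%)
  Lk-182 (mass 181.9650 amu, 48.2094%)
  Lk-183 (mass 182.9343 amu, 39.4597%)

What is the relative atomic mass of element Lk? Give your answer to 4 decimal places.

182.2280 amu

Average mass = Σ (abundance × isotope mass) = 0.123309 × 180.9957 + 0.482094 × 181.9650 + 0.394597 × 182.9343
= 22.31840 + 87.72423 + 72.18533 = 182.22796 amu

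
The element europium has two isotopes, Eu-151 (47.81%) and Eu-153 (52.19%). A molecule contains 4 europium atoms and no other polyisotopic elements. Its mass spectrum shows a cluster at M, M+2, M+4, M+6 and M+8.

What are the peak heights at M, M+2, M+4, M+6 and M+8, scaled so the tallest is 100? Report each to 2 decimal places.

Each Eu atom is independently Eu-151 (p = 0.4781) or Eu-153 (q = 0.5219); the cluster is the binomial expansion (p + q)^4.
P(M) = 0.4781^4 = 0.052249
P(M+2) = 4 × 0.4781^3 × 0.5219^1 = 0.228141
P(M+4) = 6 × 0.4781^2 × 0.5219^2 = 0.373563
P(M+6) = 4 × 0.4781^1 × 0.5219^3 = 0.271857
P(M+8) = 0.5219^4 = 0.074191
The M+4 peak is largest (0.373563); scaling to 100 gives 13.99 : 61.07 : 100.00 : 72.77 : 19.86.

13.99 : 61.07 : 100.00 : 72.77 : 19.86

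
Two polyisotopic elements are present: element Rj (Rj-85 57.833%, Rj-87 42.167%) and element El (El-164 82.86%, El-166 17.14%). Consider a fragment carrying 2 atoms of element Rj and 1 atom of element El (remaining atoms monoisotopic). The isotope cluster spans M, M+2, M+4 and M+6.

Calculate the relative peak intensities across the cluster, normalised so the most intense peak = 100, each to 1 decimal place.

60.1 : 100.0 : 50.0 : 6.6

Element Rj pattern (n=2): 0.33446559 : 0.48772882 : 0.17780559
Element El pattern (n=1): 0.8286 : 0.1714
Convolve the two distributions (both contribute in 2-u steps):
  M: 0.33446559×0.8286 = 0.277138
  M+2: 0.33446559×0.1714 + 0.48772882×0.8286 = 0.461460
  M+4: 0.48772882×0.1714 + 0.17780559×0.8286 = 0.230926
  M+6: 0.17780559×0.1714 = 0.030476
Scale to base peak (0.461460) = 100: 60.1 : 100.0 : 50.0 : 6.6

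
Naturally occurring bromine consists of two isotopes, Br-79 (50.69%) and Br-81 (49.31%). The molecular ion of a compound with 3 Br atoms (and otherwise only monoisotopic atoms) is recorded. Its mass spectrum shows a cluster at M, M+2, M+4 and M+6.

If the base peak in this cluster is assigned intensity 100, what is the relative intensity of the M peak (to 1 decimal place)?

Binomial terms of (0.5069 + 0.4931)^3: M 0.1302, M+2 0.3801, M+4 0.3698, M+6 0.1199 → M+2 is the base peak.
P(M+2) = C(3,1) × 0.5069^2 × 0.4931^1 = 3 × 0.25694761 × 0.4931 = 0.380103 (base)
P(M) = C(3,0) × 0.5069^3 × 0.4931^0 = 1 × 0.13024674 × 1.0000 = 0.130247
Relative intensity = 0.130247 / 0.380103 × 100 = 34.3

34.3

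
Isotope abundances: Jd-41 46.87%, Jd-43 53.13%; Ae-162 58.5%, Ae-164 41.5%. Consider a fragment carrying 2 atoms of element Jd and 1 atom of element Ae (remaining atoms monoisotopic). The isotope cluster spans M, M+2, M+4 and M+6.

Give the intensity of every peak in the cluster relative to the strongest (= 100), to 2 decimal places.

Element Jd pattern (n=2): 0.21967969 : 0.49804062 : 0.28227969
Element Ae pattern (n=1): 0.5850 : 0.4150
Convolve the two distributions (both contribute in 2-u steps):
  M: 0.21967969×0.5850 = 0.128513
  M+2: 0.21967969×0.4150 + 0.49804062×0.5850 = 0.382521
  M+4: 0.49804062×0.4150 + 0.28227969×0.5850 = 0.371820
  M+6: 0.28227969×0.4150 = 0.117146
Scale to base peak (0.382521) = 100: 33.60 : 100.00 : 97.20 : 30.62

33.60 : 100.00 : 97.20 : 30.62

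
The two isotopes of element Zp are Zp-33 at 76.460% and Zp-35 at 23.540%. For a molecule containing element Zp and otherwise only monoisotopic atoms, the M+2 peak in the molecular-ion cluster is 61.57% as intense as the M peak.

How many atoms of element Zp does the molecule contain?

2

With n Zp atoms, P(M+2)/P(M) = C(n,1)·p^(n−1)q / p^n = n·q/p = n · 0.23540/0.76460.
n = 0.6157 × 0.76460/0.23540 = 2.00 ≈ 2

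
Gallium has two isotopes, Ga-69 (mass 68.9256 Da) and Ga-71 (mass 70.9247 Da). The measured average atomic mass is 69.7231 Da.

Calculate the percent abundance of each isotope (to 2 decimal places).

Let x be the fractional abundance of Ga-69; then Ga-71 has abundance 1 − x.
68.9256·x + 70.9247·(1 − x) = 69.7231
(68.9256 − 70.9247)·x = 69.7231 − 70.9247
x = -1.2016 / -1.9991 = 0.60107 → 60.11% Ga-69, 39.89% Ga-71.

Ga-69: 60.11%, Ga-71: 39.89%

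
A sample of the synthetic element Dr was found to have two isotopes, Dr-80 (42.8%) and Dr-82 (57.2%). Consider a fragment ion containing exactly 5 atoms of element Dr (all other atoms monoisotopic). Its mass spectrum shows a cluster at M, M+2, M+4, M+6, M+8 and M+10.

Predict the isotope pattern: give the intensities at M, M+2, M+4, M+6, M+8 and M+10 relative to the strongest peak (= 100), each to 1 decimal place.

Expanding (0.428 + 0.572)^5:
P(M) = 0.428^5 = 0.014362
P(M+2) = 5 × 0.428^4 × 0.572^1 = 0.095971
P(M+4) = 10 × 0.428^3 × 0.572^2 = 0.256521
P(M+6) = 10 × 0.428^2 × 0.572^3 = 0.342827
P(M+8) = 5 × 0.428^1 × 0.572^4 = 0.229086
P(M+10) = 0.572^5 = 0.061232
The M+6 peak is largest (0.342827); scaling to 100 gives 4.2 : 28.0 : 74.8 : 100.0 : 66.8 : 17.9.

4.2 : 28.0 : 74.8 : 100.0 : 66.8 : 17.9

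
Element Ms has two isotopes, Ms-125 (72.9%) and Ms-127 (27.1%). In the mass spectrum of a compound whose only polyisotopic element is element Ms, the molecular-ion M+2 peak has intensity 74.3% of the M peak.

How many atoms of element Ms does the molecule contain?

With n Ms atoms, P(M+2)/P(M) = C(n,1)·p^(n−1)q / p^n = n·q/p = n · 0.271/0.729.
n = 0.743 × 0.729/0.271 = 2.00 ≈ 2

2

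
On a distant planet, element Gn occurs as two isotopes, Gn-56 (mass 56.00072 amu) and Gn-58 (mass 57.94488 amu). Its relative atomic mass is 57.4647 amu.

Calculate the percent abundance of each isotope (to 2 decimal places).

Gn-56: 24.70%, Gn-58: 75.30%

Writing the weighted mean with unknown fraction x of Gn-56:
56.00072·x + 57.94488·(1 − x) = 57.4647
(56.00072 − 57.94488)·x = 57.4647 − 57.94488
x = -0.48018 / -1.94416 = 0.24699 → 24.70% Gn-56, 75.30% Gn-58.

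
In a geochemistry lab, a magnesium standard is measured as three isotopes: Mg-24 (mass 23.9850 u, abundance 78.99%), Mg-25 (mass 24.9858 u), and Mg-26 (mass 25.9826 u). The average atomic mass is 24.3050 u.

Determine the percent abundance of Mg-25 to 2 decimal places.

Let x and y be the fractions of Mg-25 and Mg-26. Then x + y = 1 − 0.7899 = 0.2101 and 24.9858x + 25.9826y = 24.3050 − 0.7899×23.9850 = 5.3592485.
Substituting: 24.9858x + 25.9826(0.2101 − x) = 5.3592485
(24.9858 − 25.9826)x = -0.09969576  ⇒  x = 0.10002, y = 0.11008
Mg-25: 10.00%, Mg-26: 11.01%.

10.00%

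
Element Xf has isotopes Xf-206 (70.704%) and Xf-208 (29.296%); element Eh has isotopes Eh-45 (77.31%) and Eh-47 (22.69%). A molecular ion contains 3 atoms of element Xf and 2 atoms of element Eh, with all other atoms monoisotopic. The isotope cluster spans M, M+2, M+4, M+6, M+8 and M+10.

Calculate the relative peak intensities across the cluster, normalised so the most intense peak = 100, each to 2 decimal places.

Element Xf pattern (n=3): 0.35345323 : 0.439357 : 0.18204632 : 0.02514346
Element Eh pattern (n=2): 0.59768361 : 0.35083278 : 0.05148361
Convolve the two distributions (both contribute in 2-u steps):
  M: 0.35345323×0.59768361 = 0.211253
  M+2: 0.35345323×0.35083278 + 0.439357×0.59768361 = 0.386599
  M+4: 0.35345323×0.05148361 + 0.439357×0.35083278 + 0.18204632×0.59768361 = 0.281144
  M+6: 0.439357×0.05148361 + 0.18204632×0.35083278 + 0.02514346×0.59768361 = 0.101515
  M+8: 0.18204632×0.05148361 + 0.02514346×0.35083278 = 0.018194
  M+10: 0.02514346×0.05148361 = 0.001294
Scale to base peak (0.386599) = 100: 54.64 : 100.00 : 72.72 : 26.26 : 4.71 : 0.33

54.64 : 100.00 : 72.72 : 26.26 : 4.71 : 0.33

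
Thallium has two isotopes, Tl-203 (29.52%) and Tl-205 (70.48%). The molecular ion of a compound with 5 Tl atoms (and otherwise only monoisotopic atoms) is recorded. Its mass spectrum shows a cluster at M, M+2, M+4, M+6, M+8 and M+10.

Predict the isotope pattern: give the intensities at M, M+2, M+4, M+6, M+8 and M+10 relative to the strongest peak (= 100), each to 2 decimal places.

The 5 Tl atoms are independent, so intensities follow the terms of (0.2952 + 0.7048)^5.
P(M) = 0.2952^5 = 0.002242
P(M+2) = 5 × 0.2952^4 × 0.7048^1 = 0.026761
P(M+4) = 10 × 0.2952^3 × 0.7048^2 = 0.127785
P(M+6) = 10 × 0.2952^2 × 0.7048^3 = 0.305092
P(M+8) = 5 × 0.2952^1 × 0.7048^4 = 0.364208
P(M+10) = 0.7048^5 = 0.173912
The M+8 peak is largest (0.364208); scaling to 100 gives 0.62 : 7.35 : 35.09 : 83.77 : 100.00 : 47.75.

0.62 : 7.35 : 35.09 : 83.77 : 100.00 : 47.75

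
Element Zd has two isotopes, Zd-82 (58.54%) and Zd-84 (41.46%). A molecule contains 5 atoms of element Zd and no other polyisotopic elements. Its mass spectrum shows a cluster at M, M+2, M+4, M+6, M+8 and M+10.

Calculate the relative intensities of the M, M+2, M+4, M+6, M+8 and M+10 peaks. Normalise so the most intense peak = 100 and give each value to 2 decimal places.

Expanding (0.5854 + 0.4146)^5:
P(M) = 0.5854^5 = 0.068749
P(M+2) = 5 × 0.5854^4 × 0.4146^1 = 0.243450
P(M+4) = 10 × 0.5854^3 × 0.4146^2 = 0.344839
P(M+6) = 10 × 0.5854^2 × 0.4146^3 = 0.244227
P(M+8) = 5 × 0.5854^1 × 0.4146^4 = 0.086485
P(M+10) = 0.4146^5 = 0.012250
The M+4 peak is largest (0.344839); scaling to 100 gives 19.94 : 70.60 : 100.00 : 70.82 : 25.08 : 3.55.

19.94 : 70.60 : 100.00 : 70.82 : 25.08 : 3.55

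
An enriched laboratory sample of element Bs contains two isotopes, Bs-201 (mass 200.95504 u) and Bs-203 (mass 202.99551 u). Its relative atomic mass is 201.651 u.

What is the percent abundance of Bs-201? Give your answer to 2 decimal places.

65.89%

With x = fraction of Bs-201 (so Bs-203 is 1 − x):
200.95504·x + 202.99551·(1 − x) = 201.651
(200.95504 − 202.99551)·x = 201.651 − 202.99551
x = -1.34451 / -2.04047 = 0.65892 → 65.89% Bs-201, 34.11% Bs-203.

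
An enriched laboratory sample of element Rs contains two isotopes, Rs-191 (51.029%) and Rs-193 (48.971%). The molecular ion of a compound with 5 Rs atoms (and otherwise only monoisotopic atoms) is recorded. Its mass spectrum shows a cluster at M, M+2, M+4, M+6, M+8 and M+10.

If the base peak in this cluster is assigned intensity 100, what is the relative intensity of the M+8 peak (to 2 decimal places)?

Binomial terms of (0.51029 + 0.48971)^5: M 0.0346, M+2 0.1660, M+4 0.3187, M+6 0.3058, M+8 0.1467, M+10 0.0282 → M+4 is the base peak.
P(M+4) = C(5,2) × 0.51029^3 × 0.48971^2 = 10 × 0.13287742 × 0.23981588 = 0.318661 (base)
P(M+8) = C(5,4) × 0.51029^1 × 0.48971^4 = 5 × 0.51029 × 0.05751166 = 0.146738
Relative intensity = 0.146738 / 0.318661 × 100 = 46.05

46.05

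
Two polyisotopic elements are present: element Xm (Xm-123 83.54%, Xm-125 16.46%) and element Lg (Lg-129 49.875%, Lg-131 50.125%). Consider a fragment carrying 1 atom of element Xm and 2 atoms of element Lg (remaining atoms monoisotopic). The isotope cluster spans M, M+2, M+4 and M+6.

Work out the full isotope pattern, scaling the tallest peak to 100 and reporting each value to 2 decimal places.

Element Xm pattern (n=1): 0.8354 : 0.1646
Element Lg pattern (n=2): 0.24875156 : 0.49999688 : 0.25125156
Convolve the two distributions (both contribute in 2-u steps):
  M: 0.8354×0.24875156 = 0.207807
  M+2: 0.8354×0.49999688 + 0.1646×0.24875156 = 0.458642
  M+4: 0.8354×0.25125156 + 0.1646×0.49999688 = 0.292195
  M+6: 0.1646×0.25125156 = 0.041356
Scale to base peak (0.458642) = 100: 45.31 : 100.00 : 63.71 : 9.02

45.31 : 100.00 : 63.71 : 9.02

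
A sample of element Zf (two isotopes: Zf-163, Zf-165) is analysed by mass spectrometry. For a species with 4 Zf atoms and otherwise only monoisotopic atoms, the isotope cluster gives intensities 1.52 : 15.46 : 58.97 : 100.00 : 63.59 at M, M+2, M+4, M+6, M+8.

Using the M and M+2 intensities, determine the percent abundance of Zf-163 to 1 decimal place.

28.2%

If p is the fraction of Zf that is Zf-163, then I(M+2)/I(M) = [C(4,1)·p^3·(1−p)] / p^4 = 4·(1−p)/p = 15.46/1.52 = 10.1711
(1−p)/p = 10.1711/4 = 2.5428  ⇒  p = 1/(1 + 2.5428) = 0.2823
Zf-163: 28.2%, Zf-165: 71.8%.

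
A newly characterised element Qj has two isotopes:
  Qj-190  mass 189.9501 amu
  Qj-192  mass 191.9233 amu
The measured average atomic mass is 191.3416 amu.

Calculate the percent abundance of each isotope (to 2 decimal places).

Qj-190: 29.48%, Qj-192: 70.52%

Writing the weighted mean with unknown fraction x of Qj-190:
189.9501·x + 191.9233·(1 − x) = 191.3416
(189.9501 − 191.9233)·x = 191.3416 − 191.9233
x = -0.5817 / -1.9732 = 0.29480 → 29.48% Qj-190, 70.52% Qj-192.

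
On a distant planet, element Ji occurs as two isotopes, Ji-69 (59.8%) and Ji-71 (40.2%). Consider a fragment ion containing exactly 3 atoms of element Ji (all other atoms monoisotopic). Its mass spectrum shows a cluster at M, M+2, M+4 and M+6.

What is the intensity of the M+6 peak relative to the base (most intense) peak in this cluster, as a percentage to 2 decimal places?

Binomial terms of (0.598 + 0.402)^3: M 0.2138, M+2 0.4313, M+4 0.2899, M+6 0.0650 → M+2 is the base peak.
P(M+2) = C(3,1) × 0.598^2 × 0.402^1 = 3 × 0.357604 × 0.4020 = 0.431270 (base)
P(M+6) = C(3,3) × 0.598^0 × 0.402^3 = 1 × 1.0000 × 0.06496481 = 0.064965
Relative intensity = 0.064965 / 0.431270 × 100 = 15.06

15.06%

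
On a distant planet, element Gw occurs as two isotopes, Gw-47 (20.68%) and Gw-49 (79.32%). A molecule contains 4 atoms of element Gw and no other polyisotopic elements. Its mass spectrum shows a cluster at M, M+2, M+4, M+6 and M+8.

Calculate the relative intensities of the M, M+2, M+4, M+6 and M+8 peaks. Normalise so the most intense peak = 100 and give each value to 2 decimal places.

Each Gw atom is independently Gw-47 (p = 0.2068) or Gw-49 (q = 0.7932); the cluster is the binomial expansion (p + q)^4.
P(M) = 0.2068^4 = 0.001829
P(M+2) = 4 × 0.2068^3 × 0.7932^1 = 0.028060
P(M+4) = 6 × 0.2068^2 × 0.7932^2 = 0.161442
P(M+6) = 4 × 0.2068^1 × 0.7932^3 = 0.412818
P(M+8) = 0.7932^4 = 0.395850
The M+6 peak is largest (0.412818); scaling to 100 gives 0.44 : 6.80 : 39.11 : 100.00 : 95.89.

0.44 : 6.80 : 39.11 : 100.00 : 95.89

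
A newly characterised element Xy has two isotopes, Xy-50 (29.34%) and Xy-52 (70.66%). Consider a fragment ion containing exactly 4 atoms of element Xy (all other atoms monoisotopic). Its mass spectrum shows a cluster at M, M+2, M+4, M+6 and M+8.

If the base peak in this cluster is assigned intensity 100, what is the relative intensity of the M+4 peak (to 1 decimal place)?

62.3

Term probabilities: M 0.0074, M+2 0.0714, M+4 0.2579, M+6 0.4140, M+8 0.2493. Base peak = M+6.
P(M+6) = C(4,3) × 0.2934^1 × 0.7066^3 = 4 × 0.2934 × 0.35279376 = 0.414039 (base)
P(M+4) = C(4,2) × 0.2934^2 × 0.7066^2 = 6 × 0.08608356 × 0.49928356 = 0.257881
Relative intensity = 0.257881 / 0.414039 × 100 = 62.3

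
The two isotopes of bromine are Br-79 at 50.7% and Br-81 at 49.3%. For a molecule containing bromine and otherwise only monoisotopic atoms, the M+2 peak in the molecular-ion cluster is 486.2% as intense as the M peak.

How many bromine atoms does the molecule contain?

5

With n Br atoms, P(M+2)/P(M) = C(n,1)·p^(n−1)q / p^n = n·q/p = n · 0.493/0.507.
n = 4.862 × 0.507/0.493 = 5.00 ≈ 5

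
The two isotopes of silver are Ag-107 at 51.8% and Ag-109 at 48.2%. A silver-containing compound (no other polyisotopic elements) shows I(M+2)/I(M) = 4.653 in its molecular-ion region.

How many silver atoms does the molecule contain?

The M+2/M ratio from n Ag atoms is n · q/p = n · 0.482/0.518.
n = 4.653 × 0.518/0.482 = 5.00 ≈ 5

5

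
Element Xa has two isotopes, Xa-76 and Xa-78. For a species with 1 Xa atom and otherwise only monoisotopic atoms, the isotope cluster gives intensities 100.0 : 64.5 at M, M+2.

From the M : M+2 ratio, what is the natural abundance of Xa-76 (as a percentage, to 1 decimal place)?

If p is the fraction of Xa that is Xa-76, then I(M+2)/I(M) = [C(1,1)·p^0·(1−p)] / p^1 = 1·(1−p)/p = 64.5/100.0 = 0.6450
(1−p)/p = 0.6450/1 = 0.6450  ⇒  p = 1/(1 + 0.6450) = 0.6079
Xa-76: 60.8%, Xa-78: 39.2%.

60.8%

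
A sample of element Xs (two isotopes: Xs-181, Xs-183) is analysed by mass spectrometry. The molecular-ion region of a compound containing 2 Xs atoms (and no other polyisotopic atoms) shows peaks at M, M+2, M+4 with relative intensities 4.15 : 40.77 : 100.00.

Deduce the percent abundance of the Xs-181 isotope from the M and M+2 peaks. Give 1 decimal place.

16.9%

Let p = fractional abundance of Xs-181. I(M+2)/I(M) = [C(2,1)·p^1·(1−p)] / p^2 = 2·(1−p)/p = 40.77/4.15 = 9.8241
(1−p)/p = 9.8241/2 = 4.9120  ⇒  p = 1/(1 + 4.9120) = 0.1691
Xs-181: 16.9%, Xs-183: 83.1%.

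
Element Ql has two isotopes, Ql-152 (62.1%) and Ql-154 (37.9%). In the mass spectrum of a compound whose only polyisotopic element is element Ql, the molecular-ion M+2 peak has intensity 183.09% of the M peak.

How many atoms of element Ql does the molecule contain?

3

The M+2/M ratio from n Ql atoms is n · q/p = n · 0.379/0.621.
n = 1.8309 × 0.621/0.379 = 3.00 ≈ 3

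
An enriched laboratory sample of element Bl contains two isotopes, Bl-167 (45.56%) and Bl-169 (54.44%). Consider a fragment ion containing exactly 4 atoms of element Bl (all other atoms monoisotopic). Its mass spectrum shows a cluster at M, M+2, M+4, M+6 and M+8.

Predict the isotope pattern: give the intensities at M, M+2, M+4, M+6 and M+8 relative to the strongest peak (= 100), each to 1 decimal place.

Each Bl atom is independently Bl-167 (p = 0.4556) or Bl-169 (q = 0.5444); the cluster is the binomial expansion (p + q)^4.
P(M) = 0.4556^4 = 0.043086
P(M+2) = 4 × 0.4556^3 × 0.5444^1 = 0.205935
P(M+4) = 6 × 0.4556^2 × 0.5444^2 = 0.369109
P(M+6) = 4 × 0.4556^1 × 0.5444^3 = 0.294034
P(M+8) = 0.5444^4 = 0.087836
The M+4 peak is largest (0.369109); scaling to 100 gives 11.7 : 55.8 : 100.0 : 79.7 : 23.8.

11.7 : 55.8 : 100.0 : 79.7 : 23.8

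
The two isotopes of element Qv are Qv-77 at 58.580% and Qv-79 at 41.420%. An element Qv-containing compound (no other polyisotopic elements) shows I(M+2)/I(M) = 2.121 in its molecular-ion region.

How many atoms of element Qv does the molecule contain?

The M+2/M ratio from n Qv atoms is n · q/p = n · 0.41420/0.58580.
n = 2.121 × 0.58580/0.41420 = 3.00 ≈ 3

3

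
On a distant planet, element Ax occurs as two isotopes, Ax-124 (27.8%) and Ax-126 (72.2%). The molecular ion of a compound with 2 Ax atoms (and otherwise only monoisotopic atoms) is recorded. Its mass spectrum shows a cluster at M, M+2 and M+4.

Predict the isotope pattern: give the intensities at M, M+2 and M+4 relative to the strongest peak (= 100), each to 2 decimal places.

14.83 : 77.01 : 100.00

The 2 Ax atoms are independent, so intensities follow the terms of (0.278 + 0.722)^2.
P(M) = 0.278^2 = 0.077284
P(M+2) = 2 × 0.278^1 × 0.722^1 = 0.401432
P(M+4) = 0.722^2 = 0.521284
The M+4 peak is largest (0.521284); scaling to 100 gives 14.83 : 77.01 : 100.00.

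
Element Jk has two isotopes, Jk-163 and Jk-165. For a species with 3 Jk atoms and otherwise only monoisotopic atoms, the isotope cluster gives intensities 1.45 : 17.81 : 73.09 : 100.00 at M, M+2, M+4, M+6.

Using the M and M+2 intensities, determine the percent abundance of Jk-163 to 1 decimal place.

Write p for the Jk-163 fraction. I(M+2)/I(M) = [C(3,1)·p^2·(1−p)] / p^3 = 3·(1−p)/p = 17.81/1.45 = 12.2828
(1−p)/p = 12.2828/3 = 4.0943  ⇒  p = 1/(1 + 4.0943) = 0.1963
Jk-163: 19.6%, Jk-165: 80.4%.

19.6%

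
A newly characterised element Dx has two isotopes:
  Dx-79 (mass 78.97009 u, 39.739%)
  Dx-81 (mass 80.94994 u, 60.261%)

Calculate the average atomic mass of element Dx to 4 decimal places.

80.1632 u

Ar = Σ fᵢ·mᵢ = 0.39739 × 78.97009 + 0.60261 × 80.94994
= 31.381924 + 48.781243 = 80.163167 u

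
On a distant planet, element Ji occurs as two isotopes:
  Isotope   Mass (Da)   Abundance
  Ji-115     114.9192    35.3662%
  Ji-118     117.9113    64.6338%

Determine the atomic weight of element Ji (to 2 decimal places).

116.85 Da

Weight each isotope mass by its fractional abundance: 0.353662 × 114.9192 + 0.646338 × 117.9113
= 40.64255 + 76.21055 = 116.85310 Da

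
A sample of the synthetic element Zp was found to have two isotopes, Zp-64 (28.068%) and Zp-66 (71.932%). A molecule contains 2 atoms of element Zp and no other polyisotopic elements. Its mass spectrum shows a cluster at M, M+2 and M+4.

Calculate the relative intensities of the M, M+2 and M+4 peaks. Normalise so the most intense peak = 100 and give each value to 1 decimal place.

15.2 : 78.0 : 100.0

The 2 Zp atoms are independent, so intensities follow the terms of (0.28068 + 0.71932)^2.
P(M) = 0.28068^2 = 0.078781
P(M+2) = 2 × 0.28068^1 × 0.71932^1 = 0.403797
P(M+4) = 0.71932^2 = 0.517421
The M+4 peak is largest (0.517421); scaling to 100 gives 15.2 : 78.0 : 100.0.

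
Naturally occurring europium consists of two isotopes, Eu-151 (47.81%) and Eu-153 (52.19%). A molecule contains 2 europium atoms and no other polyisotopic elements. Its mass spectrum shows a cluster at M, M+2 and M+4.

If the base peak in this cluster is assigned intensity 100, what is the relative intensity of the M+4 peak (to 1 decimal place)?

54.6

Binomial terms of (0.4781 + 0.5219)^2: M 0.2286, M+2 0.4990, M+4 0.2724 → M+2 is the base peak.
P(M+2) = C(2,1) × 0.4781^1 × 0.5219^1 = 2 × 0.4781 × 0.5219 = 0.499041 (base)
P(M+4) = C(2,2) × 0.4781^0 × 0.5219^2 = 1 × 1.0000 × 0.27237961 = 0.272380
Relative intensity = 0.272380 / 0.499041 × 100 = 54.6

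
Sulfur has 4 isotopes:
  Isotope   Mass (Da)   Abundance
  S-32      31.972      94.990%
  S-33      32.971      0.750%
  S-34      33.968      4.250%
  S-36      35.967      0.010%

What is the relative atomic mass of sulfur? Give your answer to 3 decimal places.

32.065 Da

Ar = Σ fᵢ·mᵢ = 0.94990 × 31.972 + 0.00750 × 32.971 + 0.04250 × 33.968 + 0.00010 × 35.967
= 30.3702 + 0.2473 + 1.4436 + 0.0036 = 32.0647 Da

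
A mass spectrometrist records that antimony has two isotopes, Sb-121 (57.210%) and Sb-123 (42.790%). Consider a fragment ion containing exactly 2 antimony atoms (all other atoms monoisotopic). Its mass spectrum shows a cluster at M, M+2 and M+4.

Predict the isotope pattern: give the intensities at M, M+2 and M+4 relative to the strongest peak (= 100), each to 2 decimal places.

The 2 Sb atoms are independent, so intensities follow the terms of (0.57210 + 0.42790)^2.
P(M) = 0.57210^2 = 0.327298
P(M+2) = 2 × 0.57210^1 × 0.42790^1 = 0.489603
P(M+4) = 0.42790^2 = 0.183098
The M+2 peak is largest (0.489603); scaling to 100 gives 66.85 : 100.00 : 37.40.

66.85 : 100.00 : 37.40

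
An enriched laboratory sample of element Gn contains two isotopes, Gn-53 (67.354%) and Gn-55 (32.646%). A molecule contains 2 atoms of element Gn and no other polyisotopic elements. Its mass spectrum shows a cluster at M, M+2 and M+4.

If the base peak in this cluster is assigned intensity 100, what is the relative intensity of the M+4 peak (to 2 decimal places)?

(0.67354 + 0.32646)^2 gives M 0.4537, M+2 0.4398, M+4 0.1066; the largest is M.
P(M) = C(2,0) × 0.67354^2 × 0.32646^0 = 1 × 0.45365613 × 1.0000 = 0.453656 (base)
P(M+4) = C(2,2) × 0.67354^0 × 0.32646^2 = 1 × 1.0000 × 0.10657613 = 0.106576
Relative intensity = 0.106576 / 0.453656 × 100 = 23.49

23.49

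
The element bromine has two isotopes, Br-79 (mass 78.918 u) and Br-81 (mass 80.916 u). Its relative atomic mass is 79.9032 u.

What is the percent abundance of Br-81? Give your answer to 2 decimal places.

49.31%

Writing the weighted mean with unknown fraction x of Br-79:
78.918·x + 80.916·(1 − x) = 79.9032
(78.918 − 80.916)·x = 79.9032 − 80.916
x = -1.0128 / -1.998 = 0.50691 → 50.69% Br-79, 49.31% Br-81.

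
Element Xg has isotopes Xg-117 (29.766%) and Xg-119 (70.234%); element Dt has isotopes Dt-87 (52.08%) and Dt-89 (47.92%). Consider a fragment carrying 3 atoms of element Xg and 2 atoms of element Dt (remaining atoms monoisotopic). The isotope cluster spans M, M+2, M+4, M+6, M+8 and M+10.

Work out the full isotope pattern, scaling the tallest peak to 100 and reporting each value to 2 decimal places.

2.01 : 17.89 : 61.32 : 100.00 : 76.84 : 22.30

Element Xg pattern (n=3): 0.02637312 : 0.18668508 : 0.44049049 : 0.34645131
Element Dt pattern (n=2): 0.27123264 : 0.49913472 : 0.22963264
Convolve the two distributions (both contribute in 2-u steps):
  M: 0.02637312×0.27123264 = 0.007153
  M+2: 0.02637312×0.49913472 + 0.18668508×0.27123264 = 0.063799
  M+4: 0.02637312×0.22963264 + 0.18668508×0.49913472 + 0.44049049×0.27123264 = 0.218713
  M+6: 0.18668508×0.22963264 + 0.44049049×0.49913472 + 0.34645131×0.27123264 = 0.356702
  M+8: 0.44049049×0.22963264 + 0.34645131×0.49913472 = 0.274077
  M+10: 0.34645131×0.22963264 = 0.079557
Scale to base peak (0.356702) = 100: 2.01 : 17.89 : 61.32 : 100.00 : 76.84 : 22.30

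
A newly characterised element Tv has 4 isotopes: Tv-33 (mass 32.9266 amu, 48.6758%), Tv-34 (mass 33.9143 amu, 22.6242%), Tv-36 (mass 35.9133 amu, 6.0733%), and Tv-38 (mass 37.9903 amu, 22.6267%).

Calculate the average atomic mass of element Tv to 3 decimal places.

Average mass = Σ (abundance × isotope mass) = 0.486758 × 32.9266 + 0.226242 × 33.9143 + 0.060733 × 35.9133 + 0.226267 × 37.9903
= 16.02729 + 7.67284 + 2.18112 + 8.59595 = 34.47720 amu

34.477 amu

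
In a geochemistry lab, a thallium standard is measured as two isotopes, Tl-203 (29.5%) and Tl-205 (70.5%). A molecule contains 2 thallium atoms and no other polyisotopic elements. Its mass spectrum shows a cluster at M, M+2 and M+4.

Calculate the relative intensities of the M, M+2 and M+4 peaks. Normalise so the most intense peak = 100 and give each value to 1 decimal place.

17.5 : 83.7 : 100.0

The 2 Tl atoms are independent, so intensities follow the terms of (0.295 + 0.705)^2.
P(M) = 0.295^2 = 0.087025
P(M+2) = 2 × 0.295^1 × 0.705^1 = 0.415950
P(M+4) = 0.705^2 = 0.497025
The M+4 peak is largest (0.497025); scaling to 100 gives 17.5 : 83.7 : 100.0.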